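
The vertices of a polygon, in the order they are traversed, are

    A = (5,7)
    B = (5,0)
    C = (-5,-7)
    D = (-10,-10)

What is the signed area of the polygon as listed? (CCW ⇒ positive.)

Apply the surveyor's formula: 2A = Σ (x_i·y_{i+1} − x_{i+1}·y_i), indices taken mod 4.
A→B: (5)(0) − (5)(7) = -35
B→C: (5)(-7) − (-5)(0) = -35
C→D: (-5)(-10) − (-10)(-7) = -20
D→A: (-10)(7) − (5)(-10) = -20
Σ = -110
Signed area = Σ/2 = -55 (negative ⇒ clockwise traversal).

-55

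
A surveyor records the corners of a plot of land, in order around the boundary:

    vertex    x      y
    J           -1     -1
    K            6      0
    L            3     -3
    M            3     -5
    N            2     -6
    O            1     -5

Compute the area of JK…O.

Σ = (6) + (-18) + (-6) + (-8) + (-4) + (-6) = -36
Area = |Σ|/2 = 18.

18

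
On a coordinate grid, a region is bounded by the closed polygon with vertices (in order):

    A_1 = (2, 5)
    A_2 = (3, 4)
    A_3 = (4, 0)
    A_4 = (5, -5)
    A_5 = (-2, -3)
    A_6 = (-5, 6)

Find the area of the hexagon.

Apply the shoelace formula: 2A = Σ (x_i·y_{i+1} − x_{i+1}·y_i), indices taken mod 6.
Σ = (-7) + (-16) + (-20) + (-25) + (-27) + (-37) = -132
Area = |Σ|/2 = 66.

66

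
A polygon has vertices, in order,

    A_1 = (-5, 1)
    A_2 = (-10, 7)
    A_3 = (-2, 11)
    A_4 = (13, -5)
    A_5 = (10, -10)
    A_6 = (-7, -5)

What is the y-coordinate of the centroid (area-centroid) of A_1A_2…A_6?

-67/243

Apply the shoelace (surveyor's) formula. First the cross-terms c_i = x_i·y_{i+1} − x_{i+1}·y_i:
  -25, -96, -133, -80, -120, -32  ⇒  2A = -486, A = -243.
Then Σ (y_i + y_{i+1})·c_i = 402, so ȳ = 402 / (6·(-243)) = -67/243.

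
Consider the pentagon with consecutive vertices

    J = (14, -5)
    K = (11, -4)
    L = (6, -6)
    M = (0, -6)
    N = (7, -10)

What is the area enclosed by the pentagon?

Σ = (-1) + (-42) + (-36) + (42) + (105) = 68
Area = |Σ|/2 = 34.

34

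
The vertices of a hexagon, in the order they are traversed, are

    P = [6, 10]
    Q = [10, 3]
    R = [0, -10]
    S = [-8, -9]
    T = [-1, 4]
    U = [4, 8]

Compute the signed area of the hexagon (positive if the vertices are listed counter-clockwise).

Apply the shoelace (surveyor's) formula: 2A = Σ (x_i·y_{i+1} − x_{i+1}·y_i), indices taken mod 6.
P→Q: (6)(3) − (10)(10) = -82
Q→R: (10)(-10) − (0)(3) = -100
R→S: (0)(-9) − (-8)(-10) = -80
S→T: (-8)(4) − (-1)(-9) = -41
T→U: (-1)(8) − (4)(4) = -24
U→P: (4)(10) − (6)(8) = -8
Σ = -335
Signed area = Σ/2 = -167.5 (negative ⇒ clockwise traversal).

-167.5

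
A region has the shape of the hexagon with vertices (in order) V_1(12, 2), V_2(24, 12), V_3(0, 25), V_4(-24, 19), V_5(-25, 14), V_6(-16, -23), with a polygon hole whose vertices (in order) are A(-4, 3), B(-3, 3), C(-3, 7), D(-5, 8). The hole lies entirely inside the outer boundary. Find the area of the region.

Outer boundary:
V_1→V_2: (12)(12) − (24)(2) = 96
V_2→V_3: (24)(25) − (0)(12) = 600
V_3→V_4: (0)(19) − (-24)(25) = 600
V_4→V_5: (-24)(14) − (-25)(19) = 139
V_5→V_6: (-25)(-23) − (-16)(14) = 799
V_6→V_1: (-16)(2) − (12)(-23) = 244
Σ = 2478
Area = |Σ|/2 = 1239.
Hole:
Cross-terms: -3, -12, 11, 17  ⇒  Σ = 13
Area = |Σ|/2 = 6.5.
Net area = 1239 − 6.5 = 1232.5.

1232.5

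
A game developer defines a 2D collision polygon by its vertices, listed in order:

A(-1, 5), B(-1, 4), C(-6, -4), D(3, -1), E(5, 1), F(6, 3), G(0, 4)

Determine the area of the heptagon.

Apply the shoelace (surveyor's) formula: 2A = Σ (x_i·y_{i+1} − x_{i+1}·y_i), indices taken mod 7.
A→B: (-1)(4) − (-1)(5) = 1
B→C: (-1)(-4) − (-6)(4) = 28
C→D: (-6)(-1) − (3)(-4) = 18
D→E: (3)(1) − (5)(-1) = 8
E→F: (5)(3) − (6)(1) = 9
F→G: (6)(4) − (0)(3) = 24
G→A: (0)(5) − (-1)(4) = 4
Σ = 92
Area = |Σ|/2 = 46.

46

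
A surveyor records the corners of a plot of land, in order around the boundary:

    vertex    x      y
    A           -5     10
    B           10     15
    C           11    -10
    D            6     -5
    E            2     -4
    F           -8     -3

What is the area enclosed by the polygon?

Σ = (-175) + (-265) + (5) + (-14) + (-38) + (-95) = -582
Area = |Σ|/2 = 291.

291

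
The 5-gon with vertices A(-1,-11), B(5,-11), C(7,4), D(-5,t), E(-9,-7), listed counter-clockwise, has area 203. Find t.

6

The doubled signed area Σ (x_i y_{i+1} − x_{i+1} y_i) is linear in t.
With t=0 it equals 310; the coefficient of t is 16 (from the two edges through D).
So 16·t + 310 = 2·203 = 406 ⇒ t = 6.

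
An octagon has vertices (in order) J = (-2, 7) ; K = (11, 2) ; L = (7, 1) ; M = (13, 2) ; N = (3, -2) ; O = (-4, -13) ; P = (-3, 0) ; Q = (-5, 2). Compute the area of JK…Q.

Cross-terms: -81, -3, 1, -32, -47, -39, -6, -31  ⇒  Σ = -238
Area = |Σ|/2 = 119.

119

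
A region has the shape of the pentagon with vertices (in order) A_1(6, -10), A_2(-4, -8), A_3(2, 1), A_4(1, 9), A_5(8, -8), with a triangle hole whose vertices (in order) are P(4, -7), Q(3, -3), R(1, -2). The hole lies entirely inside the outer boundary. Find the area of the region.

Outer boundary:
Σ = (-88) + (12) + (17) + (-80) + (-32) = -171
Area = |Σ|/2 = 85.5.
Hole:
Apply the shoelace (surveyor's) formula: 2A = Σ (x_i·y_{i+1} − x_{i+1}·y_i), indices taken mod 3.
Σ = (9) + (-3) + (1) = 7
Area = |Σ|/2 = 3.5.
Net area = 85.5 − 3.5 = 82.

82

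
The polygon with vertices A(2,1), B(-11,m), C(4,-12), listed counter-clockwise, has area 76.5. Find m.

9

Write out the shoelace sum; only the two edges meeting at B involve m:
2·Area = [(2·m − (-11)·1) + ((-11)·(-12) − 4·m)] + 28
       = -2·m + 171 = 153
⇒ m = 9.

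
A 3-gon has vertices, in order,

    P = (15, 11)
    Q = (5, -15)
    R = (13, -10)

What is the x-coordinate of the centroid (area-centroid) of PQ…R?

11

Apply the shoelace (surveyor's) formula. First the cross-terms c_i = x_i·y_{i+1} − x_{i+1}·y_i:
  -280, 145, 293  ⇒  2A = 158, A = 79.
Then Σ (x_i + x_{i+1})·c_i = 5214, so x̄ = 5214 / (6·79) = 11.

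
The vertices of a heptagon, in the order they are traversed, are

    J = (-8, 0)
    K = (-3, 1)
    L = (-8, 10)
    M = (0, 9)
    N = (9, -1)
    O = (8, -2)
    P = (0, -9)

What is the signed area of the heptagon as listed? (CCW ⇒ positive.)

-168.5

Σ = (-8) + (-22) + (-72) + (-81) + (-10) + (-72) + (-72) = -337
Signed area = Σ/2 = -168.5 (negative ⇒ clockwise traversal).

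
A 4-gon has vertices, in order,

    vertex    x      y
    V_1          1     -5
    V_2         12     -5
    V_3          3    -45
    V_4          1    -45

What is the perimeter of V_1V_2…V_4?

94

|V_1V_2| = √((11)² + (0)²) = √121 = 11
|V_2V_3| = √((-9)² + (-40)²) = √1681 = 41
|V_3V_4| = √((-2)² + (0)²) = √4 = 2
|V_4V_1| = √((0)² + (40)²) = √1600 = 40
Perimeter = 11 + 41 + 2 + 40 = 94.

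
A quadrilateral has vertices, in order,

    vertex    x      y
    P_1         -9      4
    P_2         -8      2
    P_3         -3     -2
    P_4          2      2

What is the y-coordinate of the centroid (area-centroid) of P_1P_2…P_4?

Apply the shoelace (surveyor's) formula. First the cross-terms c_i = x_i·y_{i+1} − x_{i+1}·y_i:
  14, 22, -2, 26  ⇒  2A = 60, A = 30.
Then Σ (y_i + y_{i+1})·c_i = 240, so ȳ = 240 / (6·30) = 4/3.

4/3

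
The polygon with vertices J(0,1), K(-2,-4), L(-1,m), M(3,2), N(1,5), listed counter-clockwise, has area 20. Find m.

-6

Write out the shoelace sum; only the two edges meeting at L involve m:
2·Area = [((-2)·m − (-1)·(-4)) + ((-1)·2 − 3·m)] + 16
       = -5·m + 10 = 40
⇒ m = -6.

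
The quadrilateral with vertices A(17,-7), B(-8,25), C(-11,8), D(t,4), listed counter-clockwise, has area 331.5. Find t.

-13

The doubled signed area Σ (x_i y_{i+1} − x_{i+1} y_i) is linear in t.
With t=0 it equals 468; the coefficient of t is -15 (from the two edges through D).
So -15·t + 468 = 2·331.5 = 663 ⇒ t = -13.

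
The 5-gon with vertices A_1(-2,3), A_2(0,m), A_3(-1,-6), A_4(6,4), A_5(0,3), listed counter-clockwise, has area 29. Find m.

-2

The doubled signed area Σ (x_i y_{i+1} − x_{i+1} y_i) is linear in m.
With m=0 it equals 56; the coefficient of m is -1 (from the two edges through A_2).
So -1·m + 56 = 2·29 = 58 ⇒ m = -2.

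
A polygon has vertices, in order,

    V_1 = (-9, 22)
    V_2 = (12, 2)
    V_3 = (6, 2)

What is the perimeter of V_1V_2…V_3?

60

|V_1V_2| = √((21)² + (-20)²) = √841 = 29
|V_2V_3| = √((-6)² + (0)²) = √36 = 6
|V_3V_1| = √((-15)² + (20)²) = √625 = 25
Perimeter = 29 + 6 + 25 = 60.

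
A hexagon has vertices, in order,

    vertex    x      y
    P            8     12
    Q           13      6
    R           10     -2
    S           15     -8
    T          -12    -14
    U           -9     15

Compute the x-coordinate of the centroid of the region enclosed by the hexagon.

-20/271

Apply the shoelace (surveyor's) formula. First the cross-terms c_i = x_i·y_{i+1} − x_{i+1}·y_i:
  -108, -86, -50, -306, -306, -228  ⇒  2A = -1084, A = -542.
Then Σ (x_i + x_{i+1})·c_i = 240, so x̄ = 240 / (6·(-542)) = -20/271.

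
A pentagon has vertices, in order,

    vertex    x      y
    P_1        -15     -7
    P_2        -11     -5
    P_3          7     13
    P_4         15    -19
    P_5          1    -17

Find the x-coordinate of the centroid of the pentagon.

95/39

Apply the shoelace formula. First the cross-terms c_i = x_i·y_{i+1} − x_{i+1}·y_i:
  -2, -108, -328, -236, -262  ⇒  2A = -936, A = -468.
Then Σ (x_i + x_{i+1})·c_i = -6840, so x̄ = -6840 / (6·(-468)) = 95/39.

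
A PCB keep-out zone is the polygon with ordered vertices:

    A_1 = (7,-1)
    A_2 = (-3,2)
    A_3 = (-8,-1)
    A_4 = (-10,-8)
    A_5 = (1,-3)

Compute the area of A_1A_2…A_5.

Apply the surveyor's formula: 2A = Σ (x_i·y_{i+1} − x_{i+1}·y_i), indices taken mod 5.
Cross-terms: 11, 19, 54, 38, 20  ⇒  Σ = 142
Area = |Σ|/2 = 71.

71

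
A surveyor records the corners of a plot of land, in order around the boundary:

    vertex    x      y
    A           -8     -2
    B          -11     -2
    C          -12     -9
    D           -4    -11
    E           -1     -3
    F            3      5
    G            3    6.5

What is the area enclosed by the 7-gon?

Apply Gauss's area formula: 2A = Σ (x_i·y_{i+1} − x_{i+1}·y_i), indices taken mod 7.
A→B: (-8)(-2) − (-11)(-2) = -6
B→C: (-11)(-9) − (-12)(-2) = 75
C→D: (-12)(-11) − (-4)(-9) = 96
D→E: (-4)(-3) − (-1)(-11) = 1
E→F: (-1)(5) − (3)(-3) = 4
F→G: (3)(6.5) − (3)(5) = 4.5
G→A: (3)(-2) − (-8)(6.5) = 46
Σ = 220.5
Area = |Σ|/2 = 110.25.

110.25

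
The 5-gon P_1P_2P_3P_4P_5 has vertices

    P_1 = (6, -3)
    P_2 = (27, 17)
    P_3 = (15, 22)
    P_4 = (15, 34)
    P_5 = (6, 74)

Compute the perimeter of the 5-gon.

|P_1P_2| = √((21)² + (20)²) = √841 = 29
|P_2P_3| = √((-12)² + (5)²) = √169 = 13
|P_3P_4| = √((0)² + (12)²) = √144 = 12
|P_4P_5| = √((-9)² + (40)²) = √1681 = 41
|P_5P_1| = √((0)² + (-77)²) = √5929 = 77
Perimeter = 29 + 13 + 12 + 41 + 77 = 172.

172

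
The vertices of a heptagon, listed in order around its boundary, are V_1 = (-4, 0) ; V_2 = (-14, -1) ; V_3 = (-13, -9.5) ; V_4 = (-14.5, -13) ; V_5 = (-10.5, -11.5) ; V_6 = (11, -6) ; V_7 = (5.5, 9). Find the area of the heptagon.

271.5

Apply Gauss's area formula: 2A = Σ (x_i·y_{i+1} − x_{i+1}·y_i), indices taken mod 7.
V_1→V_2: (-4)(-1) − (-14)(0) = 4
V_2→V_3: (-14)(-9.5) − (-13)(-1) = 120
V_3→V_4: (-13)(-13) − (-14.5)(-9.5) = 31.25
V_4→V_5: (-14.5)(-11.5) − (-10.5)(-13) = 30.25
V_5→V_6: (-10.5)(-6) − (11)(-11.5) = 189.5
V_6→V_7: (11)(9) − (5.5)(-6) = 132
V_7→V_1: (5.5)(0) − (-4)(9) = 36
Σ = 543
Area = |Σ|/2 = 271.5.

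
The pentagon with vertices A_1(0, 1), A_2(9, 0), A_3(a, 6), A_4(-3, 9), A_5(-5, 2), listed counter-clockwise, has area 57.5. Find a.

The doubled signed area Σ (x_i y_{i+1} − x_{i+1} y_i) is linear in a.
With a=0 it equals 97; the coefficient of a is 9 (from the two edges through A_3).
So 9·a + 97 = 2·57.5 = 115 ⇒ a = 2.

2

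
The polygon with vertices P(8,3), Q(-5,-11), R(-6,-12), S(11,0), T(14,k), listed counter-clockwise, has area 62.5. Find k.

The doubled signed area Σ (x_i y_{i+1} − x_{i+1} y_i) is linear in k.
With k=0 it equals 95; the coefficient of k is 3 (from the two edges through T).
So 3·k + 95 = 2·62.5 = 125 ⇒ k = 10.

10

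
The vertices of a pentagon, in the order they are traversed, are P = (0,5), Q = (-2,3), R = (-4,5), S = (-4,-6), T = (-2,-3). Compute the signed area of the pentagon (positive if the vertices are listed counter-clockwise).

Apply the shoelace (surveyor's) formula: 2A = Σ (x_i·y_{i+1} − x_{i+1}·y_i), indices taken mod 5.
Σ = (10) + (2) + (44) + (0) + (-10) = 46
Signed area = Σ/2 = 23 (positive ⇒ counter-clockwise traversal).

23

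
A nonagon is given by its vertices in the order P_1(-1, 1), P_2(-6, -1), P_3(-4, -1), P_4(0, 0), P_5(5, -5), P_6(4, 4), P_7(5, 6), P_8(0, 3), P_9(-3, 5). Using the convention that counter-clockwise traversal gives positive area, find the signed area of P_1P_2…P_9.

39.5

Σ = (7) + (2) + (0) + (0) + (40) + (4) + (15) + (9) + (2) = 79
Signed area = Σ/2 = 39.5 (positive ⇒ counter-clockwise traversal).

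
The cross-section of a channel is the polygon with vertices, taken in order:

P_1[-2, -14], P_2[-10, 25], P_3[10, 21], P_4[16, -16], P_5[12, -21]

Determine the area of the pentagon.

Apply the shoelace (surveyor's) formula: 2A = Σ (x_i·y_{i+1} − x_{i+1}·y_i), indices taken mod 5.
Σ = (-190) + (-460) + (-496) + (-144) + (-210) = -1500
Area = |Σ|/2 = 750.

750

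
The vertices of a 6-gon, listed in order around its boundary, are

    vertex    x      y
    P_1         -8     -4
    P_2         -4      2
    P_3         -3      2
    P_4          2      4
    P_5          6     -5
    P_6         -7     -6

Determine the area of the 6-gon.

87.5

Apply the surveyor's formula: 2A = Σ (x_i·y_{i+1} − x_{i+1}·y_i), indices taken mod 6.
Σ = (-32) + (-2) + (-16) + (-34) + (-71) + (-20) = -175
Area = |Σ|/2 = 87.5.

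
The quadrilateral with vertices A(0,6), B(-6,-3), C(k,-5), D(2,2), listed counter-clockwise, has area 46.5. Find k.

1

Write out the shoelace sum; only the two edges meeting at C involve k:
2·Area = [((-6)·(-5) − k·(-3)) + (k·2 − 2·(-5))] + 48
       = 5·k + 88 = 93
⇒ k = 1.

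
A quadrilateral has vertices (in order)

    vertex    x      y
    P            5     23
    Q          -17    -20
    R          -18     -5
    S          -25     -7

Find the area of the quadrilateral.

Apply the surveyor's formula: 2A = Σ (x_i·y_{i+1} − x_{i+1}·y_i), indices taken mod 4.
Cross-terms: 291, -275, 1, -540  ⇒  Σ = -523
Area = |Σ|/2 = 261.5.

261.5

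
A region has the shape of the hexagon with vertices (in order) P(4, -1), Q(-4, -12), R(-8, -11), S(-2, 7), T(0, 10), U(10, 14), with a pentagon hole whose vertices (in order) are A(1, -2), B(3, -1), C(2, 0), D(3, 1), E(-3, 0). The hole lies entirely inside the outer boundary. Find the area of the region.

175

Outer boundary:
Cross-terms: -52, -52, -78, -20, -100, -66  ⇒  Σ = -368
Area = |Σ|/2 = 184.
Hole:
Cross-terms: 5, 2, 2, 3, 6  ⇒  Σ = 18
Area = |Σ|/2 = 9.
Net area = 184 − 9 = 175.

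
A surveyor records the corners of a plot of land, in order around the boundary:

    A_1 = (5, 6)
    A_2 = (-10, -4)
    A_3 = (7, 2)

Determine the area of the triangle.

Apply Gauss's area formula: 2A = Σ (x_i·y_{i+1} − x_{i+1}·y_i), indices taken mod 3.
Σ = (40) + (8) + (32) = 80
Area = |Σ|/2 = 40.

40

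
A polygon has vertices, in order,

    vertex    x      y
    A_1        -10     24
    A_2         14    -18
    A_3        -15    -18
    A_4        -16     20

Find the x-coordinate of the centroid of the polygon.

-79/15

Apply the surveyor's formula. First the cross-terms c_i = x_i·y_{i+1} − x_{i+1}·y_i:
  -156, -522, -588, -184  ⇒  2A = -1450, A = -725.
Then Σ (x_i + x_{i+1})·c_i = 22910, so x̄ = 22910 / (6·(-725)) = -79/15.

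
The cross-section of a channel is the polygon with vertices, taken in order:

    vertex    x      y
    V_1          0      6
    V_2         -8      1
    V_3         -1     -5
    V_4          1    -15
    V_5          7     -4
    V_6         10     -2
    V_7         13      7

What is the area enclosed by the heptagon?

205

Apply Gauss's area formula: 2A = Σ (x_i·y_{i+1} − x_{i+1}·y_i), indices taken mod 7.
Cross-terms: 48, 41, 20, 101, 26, 96, 78  ⇒  Σ = 410
Area = |Σ|/2 = 205.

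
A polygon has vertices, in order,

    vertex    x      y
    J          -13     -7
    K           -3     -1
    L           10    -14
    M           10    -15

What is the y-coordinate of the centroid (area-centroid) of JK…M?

-772/99

Apply the shoelace (surveyor's) formula. First the cross-terms c_i = x_i·y_{i+1} − x_{i+1}·y_i:
  -8, 52, -10, -265  ⇒  2A = -231, A = -115.5.
Then Σ (y_i + y_{i+1})·c_i = 5404, so ȳ = 5404 / (6·(-115.5)) = -772/99.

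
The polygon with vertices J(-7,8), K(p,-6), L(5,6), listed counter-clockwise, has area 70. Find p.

The doubled signed area Σ (x_i y_{i+1} − x_{i+1} y_i) is linear in p.
With p=0 it equals 154; the coefficient of p is -2 (from the two edges through K).
So -2·p + 154 = 2·70 = 140 ⇒ p = 7.

7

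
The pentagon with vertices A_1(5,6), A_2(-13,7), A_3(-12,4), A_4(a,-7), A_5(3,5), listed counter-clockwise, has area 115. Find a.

-13

The doubled signed area Σ (x_i y_{i+1} − x_{i+1} y_i) is linear in a.
With a=0 it equals 243; the coefficient of a is 1 (from the two edges through A_4).
So 1·a + 243 = 2·115 = 230 ⇒ a = -13.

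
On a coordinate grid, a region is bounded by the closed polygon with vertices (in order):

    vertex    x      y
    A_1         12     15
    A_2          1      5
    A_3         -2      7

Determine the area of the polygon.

26

Σ = (45) + (17) + (-114) = -52
Area = |Σ|/2 = 26.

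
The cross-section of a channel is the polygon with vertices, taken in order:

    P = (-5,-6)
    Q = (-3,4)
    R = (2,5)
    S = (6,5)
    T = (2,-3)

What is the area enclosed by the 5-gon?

Apply the surveyor's formula: 2A = Σ (x_i·y_{i+1} − x_{i+1}·y_i), indices taken mod 5.
Cross-terms: -38, -23, -20, -28, -27  ⇒  Σ = -136
Area = |Σ|/2 = 68.

68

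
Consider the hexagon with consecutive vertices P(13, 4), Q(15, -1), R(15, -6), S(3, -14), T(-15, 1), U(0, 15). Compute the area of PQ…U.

Apply the shoelace formula: 2A = Σ (x_i·y_{i+1} − x_{i+1}·y_i), indices taken mod 6.
Cross-terms: -73, -75, -192, -207, -225, -195  ⇒  Σ = -967
Area = |Σ|/2 = 483.5.

483.5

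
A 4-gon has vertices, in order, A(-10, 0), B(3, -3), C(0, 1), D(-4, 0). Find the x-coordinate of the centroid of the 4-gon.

-217/111

Apply the shoelace formula. First the cross-terms c_i = x_i·y_{i+1} − x_{i+1}·y_i:
  30, 3, 4, 0  ⇒  2A = 37, A = 18.5.
Then Σ (x_i + x_{i+1})·c_i = -217, so x̄ = -217 / (6·18.5) = -217/111.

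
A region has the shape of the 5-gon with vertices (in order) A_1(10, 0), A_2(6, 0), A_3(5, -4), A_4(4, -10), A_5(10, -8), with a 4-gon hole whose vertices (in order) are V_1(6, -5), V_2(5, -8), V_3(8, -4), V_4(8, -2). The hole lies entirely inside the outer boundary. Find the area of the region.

40.5

Outer boundary:
Apply the shoelace (surveyor's) formula: 2A = Σ (x_i·y_{i+1} − x_{i+1}·y_i), indices taken mod 5.
A_1→A_2: (10)(0) − (6)(0) = 0
A_2→A_3: (6)(-4) − (5)(0) = -24
A_3→A_4: (5)(-10) − (4)(-4) = -34
A_4→A_5: (4)(-8) − (10)(-10) = 68
A_5→A_1: (10)(0) − (10)(-8) = 80
Σ = 90
Area = |Σ|/2 = 45.
Hole:
Σ = (-23) + (44) + (16) + (-28) = 9
Area = |Σ|/2 = 4.5.
Net area = 45 − 4.5 = 40.5.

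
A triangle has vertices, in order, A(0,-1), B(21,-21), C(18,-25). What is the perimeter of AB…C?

|AB| = √((21)² + (-20)²) = √841 = 29
|BC| = √((-3)² + (-4)²) = √25 = 5
|CA| = √((-18)² + (24)²) = √900 = 30
Perimeter = 29 + 5 + 30 = 64.

64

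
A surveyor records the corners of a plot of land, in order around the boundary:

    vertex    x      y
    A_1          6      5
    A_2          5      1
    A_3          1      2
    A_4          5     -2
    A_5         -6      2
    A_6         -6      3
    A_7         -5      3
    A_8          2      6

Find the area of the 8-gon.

47.5

Cross-terms: -19, 9, -12, -2, -6, -3, -36, -26  ⇒  Σ = -95
Area = |Σ|/2 = 47.5.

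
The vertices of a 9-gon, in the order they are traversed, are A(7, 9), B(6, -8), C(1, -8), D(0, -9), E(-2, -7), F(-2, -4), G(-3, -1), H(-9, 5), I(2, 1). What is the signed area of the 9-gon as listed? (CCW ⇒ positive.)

-112.5

Apply Gauss's area formula: 2A = Σ (x_i·y_{i+1} − x_{i+1}·y_i), indices taken mod 9.
Cross-terms: -110, -40, -9, -18, -6, -10, -24, -19, 11  ⇒  Σ = -225
Signed area = Σ/2 = -112.5 (negative ⇒ clockwise traversal).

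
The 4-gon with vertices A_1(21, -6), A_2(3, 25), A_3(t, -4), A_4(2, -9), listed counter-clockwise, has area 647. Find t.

Write out the shoelace sum; only the two edges meeting at A_3 involve t:
2·Area = [(3·(-4) − t·25) + (t·(-9) − 2·(-4))] + 720
       = -34·t + 716 = 1294
⇒ t = -17.

-17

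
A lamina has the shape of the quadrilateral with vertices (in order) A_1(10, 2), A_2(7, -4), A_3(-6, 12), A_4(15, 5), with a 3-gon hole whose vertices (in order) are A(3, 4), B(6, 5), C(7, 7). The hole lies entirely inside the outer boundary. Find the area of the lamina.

109.5

Outer boundary:
Apply the surveyor's formula: 2A = Σ (x_i·y_{i+1} − x_{i+1}·y_i), indices taken mod 4.
Σ = (-54) + (60) + (-210) + (-20) = -224
Area = |Σ|/2 = 112.
Hole:
Apply the shoelace formula: 2A = Σ (x_i·y_{i+1} − x_{i+1}·y_i), indices taken mod 3.
Σ = (-9) + (7) + (7) = 5
Area = |Σ|/2 = 2.5.
Net area = 112 − 2.5 = 109.5.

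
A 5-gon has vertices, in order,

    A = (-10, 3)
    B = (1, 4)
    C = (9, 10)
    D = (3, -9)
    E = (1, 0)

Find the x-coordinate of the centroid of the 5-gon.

299/126

Apply the surveyor's formula. First the cross-terms c_i = x_i·y_{i+1} − x_{i+1}·y_i:
  -43, -26, -111, 9, 3  ⇒  2A = -168, A = -84.
Then Σ (x_i + x_{i+1})·c_i = -1196, so x̄ = -1196 / (6·(-84)) = 299/126.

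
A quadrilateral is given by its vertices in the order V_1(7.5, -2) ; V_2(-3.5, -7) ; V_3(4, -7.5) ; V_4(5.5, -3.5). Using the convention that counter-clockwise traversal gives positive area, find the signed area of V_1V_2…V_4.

18.625

Σ = (-59.5) + (54.25) + (27.25) + (15.25) = 37.25
Signed area = Σ/2 = 18.625 (positive ⇒ counter-clockwise traversal).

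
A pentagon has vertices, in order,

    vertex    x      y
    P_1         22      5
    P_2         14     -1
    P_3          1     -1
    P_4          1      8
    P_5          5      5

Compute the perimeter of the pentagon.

|P_1P_2| = √((-8)² + (-6)²) = √100 = 10
|P_2P_3| = √((-13)² + (0)²) = √169 = 13
|P_3P_4| = √((0)² + (9)²) = √81 = 9
|P_4P_5| = √((4)² + (-3)²) = √25 = 5
|P_5P_1| = √((17)² + (0)²) = √289 = 17
Perimeter = 10 + 13 + 9 + 5 + 17 = 54.

54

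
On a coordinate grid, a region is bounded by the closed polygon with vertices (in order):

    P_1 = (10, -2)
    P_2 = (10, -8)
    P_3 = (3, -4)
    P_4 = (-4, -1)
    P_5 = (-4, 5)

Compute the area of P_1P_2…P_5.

Apply the surveyor's formula: 2A = Σ (x_i·y_{i+1} − x_{i+1}·y_i), indices taken mod 5.
Cross-terms: -60, -16, -19, -24, -42  ⇒  Σ = -161
Area = |Σ|/2 = 80.5.

80.5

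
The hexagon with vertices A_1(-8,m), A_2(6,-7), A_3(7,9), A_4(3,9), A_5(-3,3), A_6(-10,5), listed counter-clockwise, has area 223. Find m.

-10

The doubled signed area Σ (x_i y_{i+1} − x_{i+1} y_i) is linear in m.
With m=0 it equals 286; the coefficient of m is -16 (from the two edges through A_1).
So -16·m + 286 = 2·223 = 446 ⇒ m = -10.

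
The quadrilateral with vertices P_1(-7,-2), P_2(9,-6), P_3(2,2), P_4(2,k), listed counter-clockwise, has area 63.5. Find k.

5

The doubled signed area Σ (x_i y_{i+1} − x_{i+1} y_i) is linear in k.
With k=0 it equals 82; the coefficient of k is 9 (from the two edges through P_4).
So 9·k + 82 = 2·63.5 = 127 ⇒ k = 5.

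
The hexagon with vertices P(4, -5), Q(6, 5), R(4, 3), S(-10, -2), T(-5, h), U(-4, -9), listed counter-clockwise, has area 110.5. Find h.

The doubled signed area Σ (x_i y_{i+1} − x_{i+1} y_i) is linear in h.
With h=0 it equals 161; the coefficient of h is -6 (from the two edges through T).
So -6·h + 161 = 2·110.5 = 221 ⇒ h = -10.

-10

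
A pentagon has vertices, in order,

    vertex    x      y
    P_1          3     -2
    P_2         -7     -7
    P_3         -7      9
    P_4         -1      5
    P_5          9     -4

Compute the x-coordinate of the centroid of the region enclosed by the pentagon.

-379/165

Apply Gauss's area formula. First the cross-terms c_i = x_i·y_{i+1} − x_{i+1}·y_i:
  -35, -112, -26, -41, -6  ⇒  2A = -220, A = -110.
Then Σ (x_i + x_{i+1})·c_i = 1516, so x̄ = 1516 / (6·(-110)) = -379/165.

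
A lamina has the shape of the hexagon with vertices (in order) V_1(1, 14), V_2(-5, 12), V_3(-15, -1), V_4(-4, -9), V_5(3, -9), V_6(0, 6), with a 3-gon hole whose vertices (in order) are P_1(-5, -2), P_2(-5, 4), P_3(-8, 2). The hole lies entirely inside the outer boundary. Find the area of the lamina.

227.5

Outer boundary:
Apply the surveyor's formula: 2A = Σ (x_i·y_{i+1} − x_{i+1}·y_i), indices taken mod 6.
V_1→V_2: (1)(12) − (-5)(14) = 82
V_2→V_3: (-5)(-1) − (-15)(12) = 185
V_3→V_4: (-15)(-9) − (-4)(-1) = 131
V_4→V_5: (-4)(-9) − (3)(-9) = 63
V_5→V_6: (3)(6) − (0)(-9) = 18
V_6→V_1: (0)(14) − (1)(6) = -6
Σ = 473
Area = |Σ|/2 = 236.5.
Hole:
Apply Gauss's area formula: 2A = Σ (x_i·y_{i+1} − x_{i+1}·y_i), indices taken mod 3.
Σ = (-30) + (22) + (26) = 18
Area = |Σ|/2 = 9.
Net area = 236.5 − 9 = 227.5.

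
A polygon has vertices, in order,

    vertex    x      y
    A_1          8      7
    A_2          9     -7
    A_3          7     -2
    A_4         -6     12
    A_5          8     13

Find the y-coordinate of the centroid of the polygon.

Apply the surveyor's formula. First the cross-terms c_i = x_i·y_{i+1} − x_{i+1}·y_i:
  -119, 31, 72, -174, -48  ⇒  2A = -238, A = -119.
Then Σ (y_i + y_{i+1})·c_i = -4869, so ȳ = -4869 / (6·(-119)) = 1623/238.

1623/238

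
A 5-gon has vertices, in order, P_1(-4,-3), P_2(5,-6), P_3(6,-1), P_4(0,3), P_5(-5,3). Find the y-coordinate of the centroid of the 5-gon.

Apply the shoelace formula. First the cross-terms c_i = x_i·y_{i+1} − x_{i+1}·y_i:
  39, 31, 18, 15, 27  ⇒  2A = 130, A = 65.
Then Σ (y_i + y_{i+1})·c_i = -442, so ȳ = -442 / (6·65) = -17/15.

-17/15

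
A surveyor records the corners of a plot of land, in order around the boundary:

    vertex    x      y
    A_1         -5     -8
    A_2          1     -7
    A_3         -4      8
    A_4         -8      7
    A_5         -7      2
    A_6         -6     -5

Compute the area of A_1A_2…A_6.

81

Apply the shoelace formula: 2A = Σ (x_i·y_{i+1} − x_{i+1}·y_i), indices taken mod 6.
Σ = (43) + (-20) + (36) + (33) + (47) + (23) = 162
Area = |Σ|/2 = 81.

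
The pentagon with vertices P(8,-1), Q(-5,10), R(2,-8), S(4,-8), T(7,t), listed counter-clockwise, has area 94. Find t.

-7

Write out the shoelace sum; only the two edges meeting at T involve t:
2·Area = [(4·t − 7·(-8)) + (7·(-1) − 8·t)] + 111
       = -4·t + 160 = 188
⇒ t = -7.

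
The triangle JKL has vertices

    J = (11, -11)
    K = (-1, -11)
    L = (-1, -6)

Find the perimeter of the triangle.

30

|JK| = √((-12)² + (0)²) = √144 = 12
|KL| = √((0)² + (5)²) = √25 = 5
|LJ| = √((12)² + (-5)²) = √169 = 13
Perimeter = 12 + 5 + 13 = 30.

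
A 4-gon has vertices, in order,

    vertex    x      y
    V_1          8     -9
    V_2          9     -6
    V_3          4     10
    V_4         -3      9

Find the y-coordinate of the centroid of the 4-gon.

135/56

Apply the shoelace (surveyor's) formula. First the cross-terms c_i = x_i·y_{i+1} − x_{i+1}·y_i:
  33, 114, 66, -45  ⇒  2A = 168, A = 84.
Then Σ (y_i + y_{i+1})·c_i = 1215, so ȳ = 1215 / (6·84) = 135/56.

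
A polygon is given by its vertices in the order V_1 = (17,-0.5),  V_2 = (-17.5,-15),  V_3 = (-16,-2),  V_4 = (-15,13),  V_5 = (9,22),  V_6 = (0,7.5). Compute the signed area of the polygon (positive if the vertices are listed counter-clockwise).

-606.875

Apply the shoelace (surveyor's) formula: 2A = Σ (x_i·y_{i+1} − x_{i+1}·y_i), indices taken mod 6.
Σ = (-263.75) + (-205) + (-238) + (-447) + (67.5) + (-127.5) = -1213.75
Signed area = Σ/2 = -606.875 (negative ⇒ clockwise traversal).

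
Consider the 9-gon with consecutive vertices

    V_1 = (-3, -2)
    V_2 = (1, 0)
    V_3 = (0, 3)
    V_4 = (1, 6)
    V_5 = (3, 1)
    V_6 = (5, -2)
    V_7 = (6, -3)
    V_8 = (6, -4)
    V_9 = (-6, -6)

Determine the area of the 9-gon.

Apply the shoelace (surveyor's) formula: 2A = Σ (x_i·y_{i+1} − x_{i+1}·y_i), indices taken mod 9.
Σ = (2) + (3) + (-3) + (-17) + (-11) + (-3) + (-6) + (-60) + (-6) = -101
Area = |Σ|/2 = 50.5.

50.5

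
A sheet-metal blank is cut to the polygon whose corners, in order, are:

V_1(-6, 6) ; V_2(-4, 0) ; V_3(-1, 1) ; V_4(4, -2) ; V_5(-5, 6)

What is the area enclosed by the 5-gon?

Apply the shoelace (surveyor's) formula: 2A = Σ (x_i·y_{i+1} − x_{i+1}·y_i), indices taken mod 5.
V_1→V_2: (-6)(0) − (-4)(6) = 24
V_2→V_3: (-4)(1) − (-1)(0) = -4
V_3→V_4: (-1)(-2) − (4)(1) = -2
V_4→V_5: (4)(6) − (-5)(-2) = 14
V_5→V_1: (-5)(6) − (-6)(6) = 6
Σ = 38
Area = |Σ|/2 = 19.

19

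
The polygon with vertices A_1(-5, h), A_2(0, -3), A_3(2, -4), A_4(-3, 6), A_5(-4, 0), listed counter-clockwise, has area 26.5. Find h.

-2

The doubled signed area Σ (x_i y_{i+1} − x_{i+1} y_i) is linear in h.
With h=0 it equals 45; the coefficient of h is -4 (from the two edges through A_1).
So -4·h + 45 = 2·26.5 = 53 ⇒ h = -2.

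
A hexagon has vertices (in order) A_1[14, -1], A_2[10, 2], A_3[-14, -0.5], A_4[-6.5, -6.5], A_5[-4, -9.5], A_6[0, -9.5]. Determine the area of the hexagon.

Apply the shoelace (surveyor's) formula: 2A = Σ (x_i·y_{i+1} − x_{i+1}·y_i), indices taken mod 6.
Cross-terms: 38, 23, 87.75, 35.75, 38, 133  ⇒  Σ = 355.5
Area = |Σ|/2 = 177.75.

177.75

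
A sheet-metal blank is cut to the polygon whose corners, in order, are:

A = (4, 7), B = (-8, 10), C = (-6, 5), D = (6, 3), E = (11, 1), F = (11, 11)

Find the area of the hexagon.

Apply the shoelace formula: 2A = Σ (x_i·y_{i+1} − x_{i+1}·y_i), indices taken mod 6.
Σ = (96) + (20) + (-48) + (-27) + (110) + (33) = 184
Area = |Σ|/2 = 92.

92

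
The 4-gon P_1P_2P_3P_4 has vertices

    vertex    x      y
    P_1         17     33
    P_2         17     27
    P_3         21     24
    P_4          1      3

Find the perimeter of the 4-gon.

74

|P_1P_2| = √((0)² + (-6)²) = √36 = 6
|P_2P_3| = √((4)² + (-3)²) = √25 = 5
|P_3P_4| = √((-20)² + (-21)²) = √841 = 29
|P_4P_1| = √((16)² + (30)²) = √1156 = 34
Perimeter = 6 + 5 + 29 + 34 = 74.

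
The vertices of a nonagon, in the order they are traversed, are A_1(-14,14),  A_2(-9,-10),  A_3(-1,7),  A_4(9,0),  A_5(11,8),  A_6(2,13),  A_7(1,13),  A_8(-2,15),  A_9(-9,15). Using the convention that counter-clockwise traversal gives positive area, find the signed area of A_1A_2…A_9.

286

Apply the shoelace (surveyor's) formula: 2A = Σ (x_i·y_{i+1} − x_{i+1}·y_i), indices taken mod 9.
Cross-terms: 266, -73, -63, 72, 127, 13, 41, 105, 84  ⇒  Σ = 572
Signed area = Σ/2 = 286 (positive ⇒ counter-clockwise traversal).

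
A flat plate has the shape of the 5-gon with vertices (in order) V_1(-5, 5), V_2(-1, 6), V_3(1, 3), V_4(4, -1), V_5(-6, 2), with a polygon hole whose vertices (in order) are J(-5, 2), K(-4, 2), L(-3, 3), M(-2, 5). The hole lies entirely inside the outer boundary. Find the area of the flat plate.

Outer boundary:
Apply the shoelace formula: 2A = Σ (x_i·y_{i+1} − x_{i+1}·y_i), indices taken mod 5.
V_1→V_2: (-5)(6) − (-1)(5) = -25
V_2→V_3: (-1)(3) − (1)(6) = -9
V_3→V_4: (1)(-1) − (4)(3) = -13
V_4→V_5: (4)(2) − (-6)(-1) = 2
V_5→V_1: (-6)(5) − (-5)(2) = -20
Σ = -65
Area = |Σ|/2 = 32.5.
Hole:
Apply Gauss's area formula: 2A = Σ (x_i·y_{i+1} − x_{i+1}·y_i), indices taken mod 4.
Σ = (-2) + (-6) + (-9) + (21) = 4
Area = |Σ|/2 = 2.
Net area = 32.5 − 2 = 30.5.

30.5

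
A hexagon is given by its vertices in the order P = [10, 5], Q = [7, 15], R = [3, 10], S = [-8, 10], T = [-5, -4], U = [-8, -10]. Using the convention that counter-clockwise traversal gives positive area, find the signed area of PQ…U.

205

Apply Gauss's area formula: 2A = Σ (x_i·y_{i+1} − x_{i+1}·y_i), indices taken mod 6.
P→Q: (10)(15) − (7)(5) = 115
Q→R: (7)(10) − (3)(15) = 25
R→S: (3)(10) − (-8)(10) = 110
S→T: (-8)(-4) − (-5)(10) = 82
T→U: (-5)(-10) − (-8)(-4) = 18
U→P: (-8)(5) − (10)(-10) = 60
Σ = 410
Signed area = Σ/2 = 205 (positive ⇒ counter-clockwise traversal).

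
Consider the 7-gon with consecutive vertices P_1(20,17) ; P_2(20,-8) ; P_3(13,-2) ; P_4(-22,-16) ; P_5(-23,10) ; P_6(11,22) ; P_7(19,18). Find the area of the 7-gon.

1074.5

Apply the shoelace (surveyor's) formula: 2A = Σ (x_i·y_{i+1} − x_{i+1}·y_i), indices taken mod 7.
Σ = (-500) + (64) + (-252) + (-588) + (-616) + (-220) + (-37) = -2149
Area = |Σ|/2 = 1074.5.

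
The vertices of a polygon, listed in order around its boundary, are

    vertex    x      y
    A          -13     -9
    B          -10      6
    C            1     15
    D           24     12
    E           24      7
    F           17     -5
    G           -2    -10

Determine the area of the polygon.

661.5

Apply the surveyor's formula: 2A = Σ (x_i·y_{i+1} − x_{i+1}·y_i), indices taken mod 7.
Cross-terms: -168, -156, -348, -120, -239, -180, -112  ⇒  Σ = -1323
Area = |Σ|/2 = 661.5.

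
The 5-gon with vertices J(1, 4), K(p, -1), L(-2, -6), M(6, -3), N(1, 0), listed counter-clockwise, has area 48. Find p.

-5

The doubled signed area Σ (x_i y_{i+1} − x_{i+1} y_i) is linear in p.
With p=0 it equals 46; the coefficient of p is -10 (from the two edges through K).
So -10·p + 46 = 2·48 = 96 ⇒ p = -5.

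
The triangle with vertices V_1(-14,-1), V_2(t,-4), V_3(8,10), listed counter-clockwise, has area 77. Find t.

-6

The doubled signed area Σ (x_i y_{i+1} − x_{i+1} y_i) is linear in t.
With t=0 it equals 220; the coefficient of t is 11 (from the two edges through V_2).
So 11·t + 220 = 2·77 = 154 ⇒ t = -6.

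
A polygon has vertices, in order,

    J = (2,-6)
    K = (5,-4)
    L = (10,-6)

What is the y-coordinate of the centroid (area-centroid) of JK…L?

-16/3

Apply Gauss's area formula. First the cross-terms c_i = x_i·y_{i+1} − x_{i+1}·y_i:
  22, 10, -48  ⇒  2A = -16, A = -8.
Then Σ (y_i + y_{i+1})·c_i = 256, so ȳ = 256 / (6·(-8)) = -16/3.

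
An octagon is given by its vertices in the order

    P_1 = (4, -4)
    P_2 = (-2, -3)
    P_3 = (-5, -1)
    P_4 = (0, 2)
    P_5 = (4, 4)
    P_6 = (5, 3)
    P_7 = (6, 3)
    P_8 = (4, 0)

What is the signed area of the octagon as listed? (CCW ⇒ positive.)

-45

Cross-terms: -20, -13, -10, -8, -8, -3, -12, -16  ⇒  Σ = -90
Signed area = Σ/2 = -45 (negative ⇒ clockwise traversal).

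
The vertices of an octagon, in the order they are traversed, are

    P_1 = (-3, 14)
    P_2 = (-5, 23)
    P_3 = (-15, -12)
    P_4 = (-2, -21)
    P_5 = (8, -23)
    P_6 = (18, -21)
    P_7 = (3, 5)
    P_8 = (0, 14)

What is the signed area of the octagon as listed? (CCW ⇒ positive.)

Apply the shoelace (surveyor's) formula: 2A = Σ (x_i·y_{i+1} − x_{i+1}·y_i), indices taken mod 8.
Σ = (1) + (405) + (291) + (214) + (246) + (153) + (42) + (42) = 1394
Signed area = Σ/2 = 697 (positive ⇒ counter-clockwise traversal).

697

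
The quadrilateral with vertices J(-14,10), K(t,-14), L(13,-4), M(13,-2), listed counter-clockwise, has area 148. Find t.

15

Write out the shoelace sum; only the two edges meeting at K involve t:
2·Area = [((-14)·(-14) − t·10) + (t·(-4) − 13·(-14))] + 128
       = -14·t + 506 = 296
⇒ t = 15.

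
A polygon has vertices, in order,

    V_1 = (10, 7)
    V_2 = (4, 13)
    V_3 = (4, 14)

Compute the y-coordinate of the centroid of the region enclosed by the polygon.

Apply the shoelace formula. First the cross-terms c_i = x_i·y_{i+1} − x_{i+1}·y_i:
  102, 4, -112  ⇒  2A = -6, A = -3.
Then Σ (y_i + y_{i+1})·c_i = -204, so ȳ = -204 / (6·(-3)) = 34/3.

34/3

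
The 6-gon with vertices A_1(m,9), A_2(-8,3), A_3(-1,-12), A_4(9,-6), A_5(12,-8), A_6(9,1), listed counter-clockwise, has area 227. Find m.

2

Write out the shoelace sum; only the two edges meeting at A_1 involve m:
2·Area = [(9·9 − m·1) + (m·3 − (-8)·9)] + 297
       = 2·m + 450 = 454
⇒ m = 2.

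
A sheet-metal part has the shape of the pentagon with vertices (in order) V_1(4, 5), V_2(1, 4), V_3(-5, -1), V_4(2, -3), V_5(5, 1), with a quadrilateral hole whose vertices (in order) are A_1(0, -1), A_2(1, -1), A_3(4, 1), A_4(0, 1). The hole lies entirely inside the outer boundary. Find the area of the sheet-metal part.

37.5

Outer boundary:
Apply the surveyor's formula: 2A = Σ (x_i·y_{i+1} − x_{i+1}·y_i), indices taken mod 5.
Cross-terms: 11, 19, 17, 17, 21  ⇒  Σ = 85
Area = |Σ|/2 = 42.5.
Hole:
A_1→A_2: (0)(-1) − (1)(-1) = 1
A_2→A_3: (1)(1) − (4)(-1) = 5
A_3→A_4: (4)(1) − (0)(1) = 4
A_4→A_1: (0)(-1) − (0)(1) = 0
Σ = 10
Area = |Σ|/2 = 5.
Net area = 42.5 − 5 = 37.5.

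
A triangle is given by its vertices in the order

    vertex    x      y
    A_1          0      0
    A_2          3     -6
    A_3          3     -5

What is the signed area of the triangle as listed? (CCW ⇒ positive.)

1.5

Σ = (0) + (3) + (0) = 3
Signed area = Σ/2 = 1.5 (positive ⇒ counter-clockwise traversal).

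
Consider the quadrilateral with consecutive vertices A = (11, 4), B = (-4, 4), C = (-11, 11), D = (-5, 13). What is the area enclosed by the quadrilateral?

95.5

Cross-terms: 60, 0, -88, -163  ⇒  Σ = -191
Area = |Σ|/2 = 95.5.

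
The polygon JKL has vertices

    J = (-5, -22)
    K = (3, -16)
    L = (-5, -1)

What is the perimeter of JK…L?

48

|JK| = √((8)² + (6)²) = √100 = 10
|KL| = √((-8)² + (15)²) = √289 = 17
|LJ| = √((0)² + (-21)²) = √441 = 21
Perimeter = 10 + 17 + 21 = 48.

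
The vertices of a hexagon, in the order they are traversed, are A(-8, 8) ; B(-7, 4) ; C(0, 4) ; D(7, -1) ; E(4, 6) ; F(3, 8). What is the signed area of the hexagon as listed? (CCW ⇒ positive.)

A→B: (-8)(4) − (-7)(8) = 24
B→C: (-7)(4) − (0)(4) = -28
C→D: (0)(-1) − (7)(4) = -28
D→E: (7)(6) − (4)(-1) = 46
E→F: (4)(8) − (3)(6) = 14
F→A: (3)(8) − (-8)(8) = 88
Σ = 116
Signed area = Σ/2 = 58 (positive ⇒ counter-clockwise traversal).

58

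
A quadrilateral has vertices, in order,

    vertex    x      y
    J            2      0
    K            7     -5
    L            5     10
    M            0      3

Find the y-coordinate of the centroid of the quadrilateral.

Apply the shoelace formula. First the cross-terms c_i = x_i·y_{i+1} − x_{i+1}·y_i:
  -10, 95, 15, -6  ⇒  2A = 94, A = 47.
Then Σ (y_i + y_{i+1})·c_i = 702, so ȳ = 702 / (6·47) = 117/47.

117/47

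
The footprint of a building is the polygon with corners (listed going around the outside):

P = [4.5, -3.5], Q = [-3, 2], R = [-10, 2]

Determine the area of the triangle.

19.25

Apply the shoelace formula: 2A = Σ (x_i·y_{i+1} − x_{i+1}·y_i), indices taken mod 3.
Cross-terms: -1.5, 14, 26  ⇒  Σ = 38.5
Area = |Σ|/2 = 19.25.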